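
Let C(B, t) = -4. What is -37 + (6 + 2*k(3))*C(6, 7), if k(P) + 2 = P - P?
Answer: -45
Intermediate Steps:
k(P) = -2 (k(P) = -2 + (P - P) = -2 + 0 = -2)
-37 + (6 + 2*k(3))*C(6, 7) = -37 + (6 + 2*(-2))*(-4) = -37 + (6 - 4)*(-4) = -37 + 2*(-4) = -37 - 8 = -45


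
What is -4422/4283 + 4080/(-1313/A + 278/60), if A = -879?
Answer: 153363929946/230669531 ≈ 664.86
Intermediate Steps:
-4422/4283 + 4080/(-1313/A + 278/60) = -4422/4283 + 4080/(-1313/(-879) + 278/60) = -4422*1/4283 + 4080/(-1313*(-1/879) + 278*(1/60)) = -4422/4283 + 4080/(1313/879 + 139/30) = -4422/4283 + 4080/(53857/8790) = -4422/4283 + 4080*(8790/53857) = -4422/4283 + 35863200/53857 = 153363929946/230669531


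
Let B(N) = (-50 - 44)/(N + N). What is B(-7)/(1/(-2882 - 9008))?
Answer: -558830/7 ≈ -79833.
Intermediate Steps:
B(N) = -47/N (B(N) = -94*1/(2*N) = -47/N)
B(-7)/(1/(-2882 - 9008)) = (-47/(-7))/(1/(-2882 - 9008)) = (-47*(-1/7))/(1/(-11890)) = 47/(7*(-1/11890)) = (47/7)*(-11890) = -558830/7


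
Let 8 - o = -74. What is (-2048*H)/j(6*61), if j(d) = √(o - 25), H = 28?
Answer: -57344*√57/57 ≈ -7595.4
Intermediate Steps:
o = 82 (o = 8 - 1*(-74) = 8 + 74 = 82)
j(d) = √57 (j(d) = √(82 - 25) = √57)
(-2048*H)/j(6*61) = (-2048*28)/(√57) = -57344*√57/57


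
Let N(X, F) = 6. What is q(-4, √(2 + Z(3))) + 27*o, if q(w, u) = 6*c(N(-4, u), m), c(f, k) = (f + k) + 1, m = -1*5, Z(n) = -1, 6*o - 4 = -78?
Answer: -321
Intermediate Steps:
o = -37/3 (o = ⅔ + (⅙)*(-78) = ⅔ - 13 = -37/3 ≈ -12.333)
m = -5
c(f, k) = 1 + f + k
q(w, u) = 12 (q(w, u) = 6*(1 + 6 - 5) = 6*2 = 12)
q(-4, √(2 + Z(3))) + 27*o = 12 + 27*(-37/3) = 12 - 333 = -321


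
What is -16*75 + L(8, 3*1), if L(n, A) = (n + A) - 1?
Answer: -1190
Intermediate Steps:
L(n, A) = -1 + A + n (L(n, A) = (A + n) - 1 = -1 + A + n)
-16*75 + L(8, 3*1) = -16*75 + (-1 + 3*1 + 8) = -1200 + (-1 + 3 + 8) = -1200 + 10 = -1190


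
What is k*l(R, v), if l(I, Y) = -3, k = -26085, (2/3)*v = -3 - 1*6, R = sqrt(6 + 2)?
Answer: 78255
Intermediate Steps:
R = 2*sqrt(2) (R = sqrt(8) = 2*sqrt(2) ≈ 2.8284)
v = -27/2 (v = 3*(-3 - 1*6)/2 = 3*(-3 - 6)/2 = (3/2)*(-9) = -27/2 ≈ -13.500)
k*l(R, v) = -26085*(-3) = 78255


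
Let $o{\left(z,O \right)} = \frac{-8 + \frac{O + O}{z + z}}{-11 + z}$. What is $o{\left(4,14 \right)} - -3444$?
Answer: $\frac{48225}{14} \approx 3444.6$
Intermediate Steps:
$o{\left(z,O \right)} = \frac{-8 + \frac{O}{z}}{-11 + z}$ ($o{\left(z,O \right)} = \frac{-8 + \frac{2 O}{2 z}}{-11 + z} = \frac{-8 + 2 O \frac{1}{2 z}}{-11 + z} = \frac{-8 + \frac{O}{z}}{-11 + z}$)
$o{\left(4,14 \right)} - -3444 = \frac{14 - 32}{4 \left(-11 + 4\right)} - -3444 = \frac{14 - 32}{4 \left(-7\right)} + 3444 = \frac{1}{4} \left(- \frac{1}{7}\right) \left(-18\right) + 3444 = \frac{9}{14} + 3444 = \frac{48225}{14}$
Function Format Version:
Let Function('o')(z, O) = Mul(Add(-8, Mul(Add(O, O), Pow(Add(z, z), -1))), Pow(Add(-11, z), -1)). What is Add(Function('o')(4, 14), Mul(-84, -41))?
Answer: Rational(48225, 14) ≈ 3444.6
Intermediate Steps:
Function('o')(z, O) = Mul(Pow(Add(-11, z), -1), Add(-8, Mul(O, Pow(z, -1)))) (Function('o')(z, O) = Mul(Add(-8, Mul(Mul(2, O), Pow(Mul(2, z), -1))), Pow(Add(-11, z), -1)) = Mul(Add(-8, Mul(Mul(2, O), Mul(Rational(1, 2), Pow(z, -1)))), Pow(Add(-11, z), -1)) = Mul(Add(-8, Mul(O, Pow(z, -1))), Pow(Add(-11, z), -1)) = Mul(Pow(Add(-11, z), -1), Add(-8, Mul(O, Pow(z, -1)))))
Add(Function('o')(4, 14), Mul(-84, -41)) = Add(Mul(Pow(4, -1), Pow(Add(-11, 4), -1), Add(14, Mul(-8, 4))), Mul(-84, -41)) = Add(Mul(Rational(1, 4), Pow(-7, -1), Add(14, -32)), 3444) = Add(Mul(Rational(1, 4), Rational(-1, 7), -18), 3444) = Add(Rational(9, 14), 3444) = Rational(48225, 14)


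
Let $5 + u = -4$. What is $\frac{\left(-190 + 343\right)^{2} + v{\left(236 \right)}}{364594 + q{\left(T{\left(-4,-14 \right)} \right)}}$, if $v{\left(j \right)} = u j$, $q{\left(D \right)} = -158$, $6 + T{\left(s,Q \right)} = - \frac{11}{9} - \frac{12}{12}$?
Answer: $\frac{21285}{364436} \approx 0.058405$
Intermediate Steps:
$u = -9$ ($u = -5 - 4 = -9$)
$T{\left(s,Q \right)} = - \frac{74}{9}$ ($T{\left(s,Q \right)} = -6 - \left(1 + \frac{11}{9}\right) = -6 - \frac{20}{9} = - \frac{74}{9}$)
$v{\left(j \right)} = - 9 j$
$\frac{\left(-190 + 343\right)^{2} + v{\left(236 \right)}}{364594 + q{\left(T{\left(-4,-14 \right)} \right)}} = \frac{\left(-190 + 343\right)^{2} - 2124}{364594 - 158} = \frac{153^{2} - 2124}{364436} = \left(23409 - 2124\right) \frac{1}{364436} = 21285 \cdot \frac{1}{364436} = \frac{21285}{364436}$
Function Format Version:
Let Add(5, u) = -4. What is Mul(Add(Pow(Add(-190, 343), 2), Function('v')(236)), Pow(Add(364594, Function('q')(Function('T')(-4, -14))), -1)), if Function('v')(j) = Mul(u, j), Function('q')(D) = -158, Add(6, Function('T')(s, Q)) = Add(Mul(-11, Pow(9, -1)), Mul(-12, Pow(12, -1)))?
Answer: Rational(21285, 364436) ≈ 0.058405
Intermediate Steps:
u = -9 (u = Add(-5, -4) = -9)
Function('T')(s, Q) = Rational(-74, 9) (Function('T')(s, Q) = Add(-6, Add(Mul(-11, Pow(9, -1)), Mul(-12, Pow(12, -1)))) = Add(-6, Add(Mul(-11, Rational(1, 9)), Mul(-12, Rational(1, 12)))) = Add(-6, Add(Rational(-11, 9), -1)) = Add(-6, Rational(-20, 9)) = Rational(-74, 9))
Function('v')(j) = Mul(-9, j)
Mul(Add(Pow(Add(-190, 343), 2), Function('v')(236)), Pow(Add(364594, Function('q')(Function('T')(-4, -14))), -1)) = Mul(Add(Pow(Add(-190, 343), 2), Mul(-9, 236)), Pow(Add(364594, -158), -1)) = Mul(Add(Pow(153, 2), -2124), Pow(364436, -1)) = Mul(Add(23409, -2124), Rational(1, 364436)) = Mul(21285, Rational(1, 364436)) = Rational(21285, 364436)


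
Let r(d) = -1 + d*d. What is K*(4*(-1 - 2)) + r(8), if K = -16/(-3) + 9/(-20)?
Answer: 22/5 ≈ 4.4000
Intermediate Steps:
r(d) = -1 + d²
K = 293/60 (K = -16*(-⅓) + 9*(-1/20) = 16/3 - 9/20 = 293/60 ≈ 4.8833)
K*(4*(-1 - 2)) + r(8) = 293*(4*(-1 - 2))/60 + (-1 + 8²) = 293*(4*(-3))/60 + (-1 + 64) = (293/60)*(-12) + 63 = -293/5 + 63 = 22/5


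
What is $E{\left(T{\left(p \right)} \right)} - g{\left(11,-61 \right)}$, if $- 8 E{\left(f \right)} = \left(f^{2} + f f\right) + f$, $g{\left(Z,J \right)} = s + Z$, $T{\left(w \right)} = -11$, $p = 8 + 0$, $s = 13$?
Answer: $- \frac{423}{8} \approx -52.875$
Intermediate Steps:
$p = 8$
$g{\left(Z,J \right)} = 13 + Z$
$E{\left(f \right)} = - \frac{f^{2}}{4} - \frac{f}{8}$ ($E{\left(f \right)} = - \frac{\left(f^{2} + f f\right) + f}{8} = - \frac{\left(f^{2} + f^{2}\right) + f}{8} = - \frac{2 f^{2} + f}{8} = - \frac{f + 2 f^{2}}{8} = - \frac{f^{2}}{4} - \frac{f}{8}$)
$E{\left(T{\left(p \right)} \right)} - g{\left(11,-61 \right)} = \left(- \frac{1}{8}\right) \left(-11\right) \left(1 + 2 \left(-11\right)\right) - \left(13 + 11\right) = \left(- \frac{1}{8}\right) \left(-11\right) \left(1 - 22\right) - 24 = \left(- \frac{1}{8}\right) \left(-11\right) \left(-21\right) - 24 = - \frac{231}{8} - 24 = - \frac{423}{8}$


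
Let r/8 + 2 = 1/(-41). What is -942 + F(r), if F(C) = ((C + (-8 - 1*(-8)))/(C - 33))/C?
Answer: -1900055/2017 ≈ -942.02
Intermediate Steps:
r = -664/41 (r = -16 + 8/(-41) = -16 + 8*(-1/41) = -16 - 8/41 = -664/41 ≈ -16.195)
F(C) = 1/(-33 + C) (F(C) = ((C + (-8 + 8))/(-33 + C))/C = ((C + 0)/(-33 + C))/C = (C/(-33 + C))/C = 1/(-33 + C))
-942 + F(r) = -942 + 1/(-33 - 664/41) = -942 + 1/(-2017/41) = -942 - 41/2017 = -1900055/2017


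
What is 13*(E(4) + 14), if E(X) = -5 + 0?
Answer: 117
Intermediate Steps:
E(X) = -5
13*(E(4) + 14) = 13*(-5 + 14) = 13*9 = 117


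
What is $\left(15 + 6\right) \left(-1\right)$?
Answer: $-21$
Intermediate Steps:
$\left(15 + 6\right) \left(-1\right) = 21 \left(-1\right) = -21$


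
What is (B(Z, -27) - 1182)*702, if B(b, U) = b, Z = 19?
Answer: -816426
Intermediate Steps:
(B(Z, -27) - 1182)*702 = (19 - 1182)*702 = -1163*702 = -816426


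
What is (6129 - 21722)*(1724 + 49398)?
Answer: -797145346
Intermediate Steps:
(6129 - 21722)*(1724 + 49398) = -15593*51122 = -797145346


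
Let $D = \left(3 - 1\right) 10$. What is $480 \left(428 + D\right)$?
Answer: $215040$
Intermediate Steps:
$D = 20$ ($D = 2 \cdot 10 = 20$)
$480 \left(428 + D\right) = 480 \left(428 + 20\right) = 480 \cdot 448 = 215040$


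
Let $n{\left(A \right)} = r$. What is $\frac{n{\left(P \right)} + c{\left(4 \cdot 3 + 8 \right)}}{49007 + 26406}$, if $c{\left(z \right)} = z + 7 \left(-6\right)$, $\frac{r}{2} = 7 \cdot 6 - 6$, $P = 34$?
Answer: $\frac{50}{75413} \approx 0.00066302$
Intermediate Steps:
$r = 72$ ($r = 2 \left(7 \cdot 6 - 6\right) = 2 \left(42 - 6\right) = 2 \cdot 36 = 72$)
$c{\left(z \right)} = -42 + z$ ($c{\left(z \right)} = z - 42 = -42 + z$)
$n{\left(A \right)} = 72$
$\frac{n{\left(P \right)} + c{\left(4 \cdot 3 + 8 \right)}}{49007 + 26406} = \frac{72 + \left(-42 + \left(4 \cdot 3 + 8\right)\right)}{49007 + 26406} = \frac{72 + \left(-42 + \left(12 + 8\right)\right)}{75413} = \left(72 + \left(-42 + 20\right)\right) \frac{1}{75413} = \left(72 - 22\right) \frac{1}{75413} = 50 \cdot \frac{1}{75413} = \frac{50}{75413}$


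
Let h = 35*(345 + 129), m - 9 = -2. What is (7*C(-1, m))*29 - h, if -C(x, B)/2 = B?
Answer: -19432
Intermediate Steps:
m = 7 (m = 9 - 2 = 7)
C(x, B) = -2*B
h = 16590 (h = 35*474 = 16590)
(7*C(-1, m))*29 - h = (7*(-2*7))*29 - 1*16590 = (7*(-14))*29 - 16590 = -98*29 - 16590 = -2842 - 16590 = -19432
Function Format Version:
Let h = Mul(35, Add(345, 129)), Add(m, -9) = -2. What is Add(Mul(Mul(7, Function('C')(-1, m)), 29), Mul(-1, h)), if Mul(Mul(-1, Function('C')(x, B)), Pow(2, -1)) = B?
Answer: -19432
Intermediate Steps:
m = 7 (m = Add(9, -2) = 7)
Function('C')(x, B) = Mul(-2, B)
h = 16590 (h = Mul(35, 474) = 16590)
Add(Mul(Mul(7, Function('C')(-1, m)), 29), Mul(-1, h)) = Add(Mul(Mul(7, Mul(-2, 7)), 29), Mul(-1, 16590)) = Add(Mul(Mul(7, -14), 29), -16590) = Add(Mul(-98, 29), -16590) = Add(-2842, -16590) = -19432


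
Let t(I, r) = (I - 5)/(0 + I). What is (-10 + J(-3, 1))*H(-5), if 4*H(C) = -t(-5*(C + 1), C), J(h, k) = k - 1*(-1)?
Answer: 3/2 ≈ 1.5000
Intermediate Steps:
J(h, k) = 1 + k (J(h, k) = k + 1 = 1 + k)
t(I, r) = (-5 + I)/I
H(C) = -(-10 - 5*C)/(4*(-5 - 5*C)) (H(C) = (-(-5 - 5*(C + 1))/((-5*(C + 1))))/4 = (-(-5 - 5*(1 + C))/((-5*(1 + C))))/4 = (-(-5 + (-5 - 5*C))/(-5 - 5*C))/4 = (-(-10 - 5*C)/(-5 - 5*C))/4 = -(-10 - 5*C)/(4*(-5 - 5*C)))
(-10 + J(-3, 1))*H(-5) = (-10 + (1 + 1))*((-2 - 1*(-5))/(4*(1 - 5))) = (-10 + 2)*((1/4)*(-2 + 5)/(-4)) = -2*(-1)*3/4 = -8*(-3/16) = 3/2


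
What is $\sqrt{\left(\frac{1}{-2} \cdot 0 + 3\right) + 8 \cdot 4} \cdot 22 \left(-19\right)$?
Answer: $- 418 \sqrt{35} \approx -2472.9$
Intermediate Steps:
$\sqrt{\left(\frac{1}{-2} \cdot 0 + 3\right) + 8 \cdot 4} \cdot 22 \left(-19\right) = \sqrt{\left(\left(- \frac{1}{2}\right) 0 + 3\right) + 32} \cdot 22 \left(-19\right) = \sqrt{\left(0 + 3\right) + 32} \cdot 22 \left(-19\right) = \sqrt{3 + 32} \cdot 22 \left(-19\right) = \sqrt{35} \cdot 22 \left(-19\right) = 22 \sqrt{35} \left(-19\right) = - 418 \sqrt{35}$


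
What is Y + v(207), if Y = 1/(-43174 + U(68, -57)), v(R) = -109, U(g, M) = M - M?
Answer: -4705967/43174 ≈ -109.00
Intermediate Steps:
U(g, M) = 0
Y = -1/43174 (Y = 1/(-43174 + 0) = 1/(-43174) = -1/43174 ≈ -2.3162e-5)
Y + v(207) = -1/43174 - 109 = -4705967/43174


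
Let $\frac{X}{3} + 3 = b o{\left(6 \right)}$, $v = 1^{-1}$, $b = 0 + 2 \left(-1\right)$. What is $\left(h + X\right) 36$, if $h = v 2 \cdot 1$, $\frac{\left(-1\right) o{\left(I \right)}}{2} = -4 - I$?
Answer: $-4572$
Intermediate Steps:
$b = -2$ ($b = 0 - 2 = -2$)
$v = 1$
$o{\left(I \right)} = 8 + 2 I$ ($o{\left(I \right)} = - 2 \left(-4 - I\right) = 8 + 2 I$)
$X = -129$ ($X = -9 + 3 \left(- 2 \left(8 + 2 \cdot 6\right)\right) = -9 + 3 \left(- 2 \left(8 + 12\right)\right) = -9 + 3 \left(\left(-2\right) 20\right) = -9 + 3 \left(-40\right) = -9 - 120 = -129$)
$h = 2$ ($h = 1 \cdot 2 \cdot 1 = 2 \cdot 1 = 2$)
$\left(h + X\right) 36 = \left(2 - 129\right) 36 = \left(-127\right) 36 = -4572$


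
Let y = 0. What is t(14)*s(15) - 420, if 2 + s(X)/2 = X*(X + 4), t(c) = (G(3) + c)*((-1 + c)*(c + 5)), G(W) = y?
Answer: 1956808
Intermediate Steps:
G(W) = 0
t(c) = c*(-1 + c)*(5 + c) (t(c) = (0 + c)*((-1 + c)*(c + 5)) = c*((-1 + c)*(5 + c)) = c*(-1 + c)*(5 + c))
s(X) = -4 + 2*X*(4 + X) (s(X) = -4 + 2*(X*(X + 4)) = -4 + 2*(X*(4 + X)) = -4 + 2*X*(4 + X))
t(14)*s(15) - 420 = (14*(-5 + 14² + 4*14))*(-4 + 2*15² + 8*15) - 420 = (14*(-5 + 196 + 56))*(-4 + 2*225 + 120) - 420 = (14*247)*(-4 + 450 + 120) - 420 = 3458*566 - 420 = 1957228 - 420 = 1956808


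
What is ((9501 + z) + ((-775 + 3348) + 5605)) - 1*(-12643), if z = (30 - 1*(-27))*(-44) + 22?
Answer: 27836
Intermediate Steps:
z = -2486 (z = (30 + 27)*(-44) + 22 = 57*(-44) + 22 = -2508 + 22 = -2486)
((9501 + z) + ((-775 + 3348) + 5605)) - 1*(-12643) = ((9501 - 2486) + ((-775 + 3348) + 5605)) - 1*(-12643) = (7015 + (2573 + 5605)) + 12643 = (7015 + 8178) + 12643 = 15193 + 12643 = 27836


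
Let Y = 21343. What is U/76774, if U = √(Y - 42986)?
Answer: I*√21643/76774 ≈ 0.0019162*I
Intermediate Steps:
U = I*√21643 (U = √(21343 - 42986) = √(-21643) = I*√21643 ≈ 147.12*I)
U/76774 = (I*√21643)/76774 = (I*√21643)*(1/76774) = I*√21643/76774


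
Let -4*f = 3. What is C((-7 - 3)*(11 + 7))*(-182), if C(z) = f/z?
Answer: -91/120 ≈ -0.75833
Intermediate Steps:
f = -3/4 (f = -1/4*3 = -3/4 ≈ -0.75000)
C(z) = -3/(4*z)
C((-7 - 3)*(11 + 7))*(-182) = -3*1/((-7 - 3)*(11 + 7))/4*(-182) = -3/(4*((-10*18)))*(-182) = -3/4/(-180)*(-182) = -3/4*(-1/180)*(-182) = (1/240)*(-182) = -91/120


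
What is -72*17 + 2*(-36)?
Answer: -1296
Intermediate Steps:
-72*17 + 2*(-36) = -1224 - 72 = -1296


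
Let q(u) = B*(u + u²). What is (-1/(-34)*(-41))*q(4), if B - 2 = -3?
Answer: 410/17 ≈ 24.118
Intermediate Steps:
B = -1 (B = 2 - 3 = -1)
q(u) = -u - u² (q(u) = -(u + u²) = -u - u²)
(-1/(-34)*(-41))*q(4) = (-1/(-34)*(-41))*(-1*4*(1 + 4)) = (-1*(-1/34)*(-41))*(-1*4*5) = ((1/34)*(-41))*(-20) = -41/34*(-20) = 410/17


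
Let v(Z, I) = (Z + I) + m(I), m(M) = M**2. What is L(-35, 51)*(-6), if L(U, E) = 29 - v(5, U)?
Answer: 6996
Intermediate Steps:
v(Z, I) = I + Z + I**2 (v(Z, I) = (Z + I) + I**2 = (I + Z) + I**2 = I + Z + I**2)
L(U, E) = 24 - U - U**2 (L(U, E) = 29 - (U + 5 + U**2) = 29 - (5 + U + U**2) = 29 + (-5 - U - U**2) = 24 - U - U**2)
L(-35, 51)*(-6) = (24 - 1*(-35) - 1*(-35)**2)*(-6) = (24 + 35 - 1*1225)*(-6) = (24 + 35 - 1225)*(-6) = -1166*(-6) = 6996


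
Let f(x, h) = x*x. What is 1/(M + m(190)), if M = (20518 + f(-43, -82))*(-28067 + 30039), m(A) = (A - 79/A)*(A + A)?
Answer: 1/44179766 ≈ 2.2635e-8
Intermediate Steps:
f(x, h) = x²
m(A) = 2*A*(A - 79/A) (m(A) = (A - 79/A)*(2*A) = 2*A*(A - 79/A))
M = 44107724 (M = (20518 + (-43)²)*(-28067 + 30039) = (20518 + 1849)*1972 = 22367*1972 = 44107724)
1/(M + m(190)) = 1/(44107724 + (-158 + 2*190²)) = 1/(44107724 + (-158 + 2*36100)) = 1/(44107724 + (-158 + 72200)) = 1/(44107724 + 72042) = 1/44179766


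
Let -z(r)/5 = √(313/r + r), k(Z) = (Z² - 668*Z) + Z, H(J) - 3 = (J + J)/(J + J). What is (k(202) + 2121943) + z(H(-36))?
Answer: 2028013 - 5*√329/2 ≈ 2.0280e+6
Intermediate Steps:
H(J) = 4 (H(J) = 3 + (J + J)/(J + J) = 3 + (2*J)/((2*J)) = 3 + (2*J)*(1/(2*J)) = 3 + 1 = 4)
k(Z) = Z² - 667*Z
z(r) = -5*√(r + 313/r) (z(r) = -5*√(313/r + r) = -5*√(r + 313/r))
(k(202) + 2121943) + z(H(-36)) = (202*(-667 + 202) + 2121943) - 5*√(4 + 313/4) = (202*(-465) + 2121943) - 5*√(4 + 313*(¼)) = (-93930 + 2121943) - 5*√(4 + 313/4) = 2028013 - 5*√329/2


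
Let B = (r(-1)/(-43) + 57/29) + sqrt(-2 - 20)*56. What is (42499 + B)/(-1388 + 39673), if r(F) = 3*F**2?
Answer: 52998617/47741395 + 56*I*sqrt(22)/38285 ≈ 1.1101 + 0.0068607*I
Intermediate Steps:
B = 2364/1247 + 56*I*sqrt(22) (B = ((3*(-1)**2)/(-43) + 57/29) + sqrt(-2 - 20)*56 = ((3*1)*(-1/43) + 57*(1/29)) + sqrt(-22)*56 = (3*(-1/43) + 57/29) + (I*sqrt(22))*56 = (-3/43 + 57/29) + 56*I*sqrt(22) = 2364/1247 + 56*I*sqrt(22) ≈ 1.8958 + 262.66*I)
(42499 + B)/(-1388 + 39673) = (42499 + (2364/1247 + 56*I*sqrt(22)))/(-1388 + 39673) = (52998617/1247 + 56*I*sqrt(22))/38285 = (52998617/1247 + 56*I*sqrt(22))*(1/38285) = 52998617/47741395 + 56*I*sqrt(22)/38285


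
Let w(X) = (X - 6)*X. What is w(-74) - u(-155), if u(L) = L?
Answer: 6075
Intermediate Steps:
w(X) = X*(-6 + X) (w(X) = (-6 + X)*X = X*(-6 + X))
w(-74) - u(-155) = -74*(-6 - 74) - 1*(-155) = -74*(-80) + 155 = 5920 + 155 = 6075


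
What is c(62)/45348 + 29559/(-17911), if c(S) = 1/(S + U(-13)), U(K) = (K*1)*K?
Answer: -309641975981/187624674468 ≈ -1.6503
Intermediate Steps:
U(K) = K**2 (U(K) = K*K = K**2)
c(S) = 1/(169 + S) (c(S) = 1/(S + (-13)**2) = 1/(S + 169) = 1/(169 + S))
c(62)/45348 + 29559/(-17911) = 1/((169 + 62)*45348) + 29559/(-17911) = (1/45348)/231 + 29559*(-1/17911) = (1/231)*(1/45348) - 29559/17911 = 1/10475388 - 29559/17911 = -309641975981/187624674468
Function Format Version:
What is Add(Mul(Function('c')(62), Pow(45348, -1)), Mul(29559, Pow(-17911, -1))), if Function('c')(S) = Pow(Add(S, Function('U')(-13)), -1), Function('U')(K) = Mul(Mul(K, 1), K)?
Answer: Rational(-309641975981, 187624674468) ≈ -1.6503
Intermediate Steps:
Function('U')(K) = Pow(K, 2) (Function('U')(K) = Mul(K, K) = Pow(K, 2))
Function('c')(S) = Pow(Add(169, S), -1) (Function('c')(S) = Pow(Add(S, Pow(-13, 2)), -1) = Pow(Add(S, 169), -1) = Pow(Add(169, S), -1))
Add(Mul(Function('c')(62), Pow(45348, -1)), Mul(29559, Pow(-17911, -1))) = Add(Mul(Pow(Add(169, 62), -1), Pow(45348, -1)), Mul(29559, Pow(-17911, -1))) = Add(Mul(Pow(231, -1), Rational(1, 45348)), Mul(29559, Rational(-1, 17911))) = Add(Mul(Rational(1, 231), Rational(1, 45348)), Rational(-29559, 17911)) = Add(Rational(1, 10475388), Rational(-29559, 17911)) = Rational(-309641975981, 187624674468)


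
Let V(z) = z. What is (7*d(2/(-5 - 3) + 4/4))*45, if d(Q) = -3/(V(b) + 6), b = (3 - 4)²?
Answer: -135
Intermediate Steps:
b = 1 (b = (-1)² = 1)
d(Q) = -3/7 (d(Q) = -3/(1 + 6) = -3/7)
(7*d(2/(-5 - 3) + 4/4))*45 = (7*(-3/7))*45 = -3*45 = -135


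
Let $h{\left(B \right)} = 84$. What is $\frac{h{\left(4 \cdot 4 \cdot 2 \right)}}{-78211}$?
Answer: $- \frac{12}{11173} \approx -0.001074$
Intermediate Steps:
$\frac{h{\left(4 \cdot 4 \cdot 2 \right)}}{-78211} = \frac{84}{-78211} = 84 \left(- \frac{1}{78211}\right) = - \frac{12}{11173}$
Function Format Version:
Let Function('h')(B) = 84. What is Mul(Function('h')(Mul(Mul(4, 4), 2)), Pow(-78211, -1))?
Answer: Rational(-12, 11173) ≈ -0.0010740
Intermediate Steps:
Mul(Function('h')(Mul(Mul(4, 4), 2)), Pow(-78211, -1)) = Mul(84, Pow(-78211, -1)) = Mul(84, Rational(-1, 78211)) = Rational(-12, 11173)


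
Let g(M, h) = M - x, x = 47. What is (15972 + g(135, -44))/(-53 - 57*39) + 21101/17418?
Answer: -57926801/9910842 ≈ -5.8448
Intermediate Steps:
g(M, h) = -47 + M (g(M, h) = M - 1*47 = M - 47 = -47 + M)
(15972 + g(135, -44))/(-53 - 57*39) + 21101/17418 = (15972 + (-47 + 135))/(-53 - 57*39) + 21101/17418 = (15972 + 88)/(-53 - 2223) + 21101*(1/17418) = 16060/(-2276) + 21101/17418 = 16060*(-1/2276) + 21101/17418 = -4015/569 + 21101/17418 = -57926801/9910842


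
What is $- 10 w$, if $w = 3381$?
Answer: $-33810$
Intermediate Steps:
$- 10 w = \left(-10\right) 3381 = -33810$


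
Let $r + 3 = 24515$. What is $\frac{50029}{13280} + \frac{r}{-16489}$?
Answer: $\frac{499408821}{218973920} \approx 2.2807$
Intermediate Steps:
$r = 24512$ ($r = -3 + 24515 = 24512$)
$\frac{50029}{13280} + \frac{r}{-16489} = \frac{50029}{13280} + \frac{24512}{-16489} = 50029 \cdot \frac{1}{13280} + 24512 \left(- \frac{1}{16489}\right) = \frac{50029}{13280} - \frac{24512}{16489} = \frac{499408821}{218973920}$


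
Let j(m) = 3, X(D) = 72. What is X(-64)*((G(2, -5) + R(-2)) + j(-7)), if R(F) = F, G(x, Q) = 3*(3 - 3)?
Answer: 72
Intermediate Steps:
G(x, Q) = 0 (G(x, Q) = 3*0 = 0)
X(-64)*((G(2, -5) + R(-2)) + j(-7)) = 72*((0 - 2) + 3) = 72*(-2 + 3) = 72*1 = 72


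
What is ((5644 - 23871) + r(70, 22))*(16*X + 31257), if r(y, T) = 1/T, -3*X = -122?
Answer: -38384252939/66 ≈ -5.8158e+8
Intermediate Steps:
X = 122/3 (X = -⅓*(-122) = 122/3 ≈ 40.667)
((5644 - 23871) + r(70, 22))*(16*X + 31257) = ((5644 - 23871) + 1/22)*(16*(122/3) + 31257) = (-18227 + 1/22)*(1952/3 + 31257) = -400993/22*95723/3 = -38384252939/66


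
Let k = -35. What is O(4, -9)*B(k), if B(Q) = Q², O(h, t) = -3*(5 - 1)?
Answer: -14700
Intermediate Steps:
O(h, t) = -12 (O(h, t) = -3*4 = -12)
O(4, -9)*B(k) = -12*(-35)² = -12*1225 = -14700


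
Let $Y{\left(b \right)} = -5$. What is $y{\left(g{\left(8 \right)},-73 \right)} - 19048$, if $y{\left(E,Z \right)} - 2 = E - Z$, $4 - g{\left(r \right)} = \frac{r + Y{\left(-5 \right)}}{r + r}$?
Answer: $- \frac{303507}{16} \approx -18969.0$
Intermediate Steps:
$g{\left(r \right)} = 4 - \frac{-5 + r}{2 r}$ ($g{\left(r \right)} = 4 - \frac{r - 5}{r + r} = 4 - \frac{-5 + r}{2 r}$)
$y{\left(E,Z \right)} = 2 + E - Z$ ($y{\left(E,Z \right)} = 2 + \left(E - Z\right) = 2 + E - Z$)
$y{\left(g{\left(8 \right)},-73 \right)} - 19048 = \left(2 + \frac{5 + 7 \cdot 8}{2 \cdot 8} - -73\right) - 19048 = \left(2 + \frac{1}{2} \cdot \frac{1}{8} \left(5 + 56\right) + 73\right) - 19048 = \left(2 + \frac{1}{2} \cdot \frac{1}{8} \cdot 61 + 73\right) - 19048 = \left(2 + \frac{61}{16} + 73\right) - 19048 = \frac{1261}{16} - 19048 = - \frac{303507}{16}$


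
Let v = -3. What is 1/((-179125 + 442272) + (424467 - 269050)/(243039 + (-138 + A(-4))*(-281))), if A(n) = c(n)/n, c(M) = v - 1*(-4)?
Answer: 1127549/296711758371 ≈ 3.8001e-6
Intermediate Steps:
c(M) = 1 (c(M) = -3 - 1*(-4) = -3 + 4 = 1)
A(n) = 1/n
1/((-179125 + 442272) + (424467 - 269050)/(243039 + (-138 + A(-4))*(-281))) = 1/((-179125 + 442272) + (424467 - 269050)/(243039 + (-138 + 1/(-4))*(-281))) = 1/(263147 + 155417/(243039 + (-138 - 1/4)*(-281))) = 1/(263147 + 155417/(243039 - 553/4*(-281))) = 1/(263147 + 155417/(243039 + 155393/4)) = 1/(263147 + 155417/(1127549/4)) = 1/(263147 + 155417*(4/1127549)) = 1/(263147 + 621668/1127549) = 1/(296711758371/1127549) = 1127549/296711758371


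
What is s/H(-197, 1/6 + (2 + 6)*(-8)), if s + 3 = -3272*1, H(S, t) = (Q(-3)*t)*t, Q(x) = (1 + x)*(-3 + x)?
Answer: -9825/146689 ≈ -0.066978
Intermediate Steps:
H(S, t) = 12*t² (H(S, t) = ((-3 + (-3)² - 2*(-3))*t)*t = ((-3 + 9 + 6)*t)*t = (12*t)*t = 12*t²)
s = -3275 (s = -3 - 3272*1 = -3 - 3272 = -3275)
s/H(-197, 1/6 + (2 + 6)*(-8)) = -3275*1/(12*(1/6 + (2 + 6)*(-8))²) = -3275*1/(12*(1*(⅙) + 8*(-8))²) = -3275*1/(12*(⅙ - 64)²) = -3275/(12*(-383/6)²) = -3275/(12*(146689/36)) = -3275/146689/3 = -3275*3/146689 = -9825/146689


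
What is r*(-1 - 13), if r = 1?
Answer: -14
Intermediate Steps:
r*(-1 - 13) = 1*(-1 - 13) = 1*(-14) = -14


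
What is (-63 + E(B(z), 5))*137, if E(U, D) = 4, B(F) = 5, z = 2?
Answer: -8083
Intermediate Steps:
(-63 + E(B(z), 5))*137 = (-63 + 4)*137 = -59*137 = -8083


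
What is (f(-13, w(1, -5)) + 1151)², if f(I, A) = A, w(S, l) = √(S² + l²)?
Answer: (1151 + √26)² ≈ 1.3366e+6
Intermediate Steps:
(f(-13, w(1, -5)) + 1151)² = (√(1² + (-5)²) + 1151)² = (√(1 + 25) + 1151)² = (√26 + 1151)² = (1151 + √26)²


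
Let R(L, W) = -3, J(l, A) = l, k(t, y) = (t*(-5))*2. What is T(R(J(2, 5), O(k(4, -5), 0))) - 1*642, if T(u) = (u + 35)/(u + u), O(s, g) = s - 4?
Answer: -1942/3 ≈ -647.33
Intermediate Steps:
k(t, y) = -10*t (k(t, y) = -5*t*2 = -10*t)
O(s, g) = -4 + s
T(u) = (35 + u)/(2*u) (T(u) = (35 + u)/((2*u)) = (35 + u)*(1/(2*u)) = (35 + u)/(2*u))
T(R(J(2, 5), O(k(4, -5), 0))) - 1*642 = (½)*(35 - 3)/(-3) - 1*642 = (½)*(-⅓)*32 - 642 = -16/3 - 642 = -1942/3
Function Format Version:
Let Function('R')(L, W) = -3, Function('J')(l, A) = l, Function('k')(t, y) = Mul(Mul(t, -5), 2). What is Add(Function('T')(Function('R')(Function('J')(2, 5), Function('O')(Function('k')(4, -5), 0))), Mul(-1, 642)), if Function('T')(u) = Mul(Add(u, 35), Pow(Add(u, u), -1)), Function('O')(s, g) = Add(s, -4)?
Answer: Rational(-1942, 3) ≈ -647.33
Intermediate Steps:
Function('k')(t, y) = Mul(-10, t) (Function('k')(t, y) = Mul(Mul(-5, t), 2) = Mul(-10, t))
Function('O')(s, g) = Add(-4, s)
Function('T')(u) = Mul(Rational(1, 2), Pow(u, -1), Add(35, u)) (Function('T')(u) = Mul(Add(35, u), Pow(Mul(2, u), -1)) = Mul(Add(35, u), Mul(Rational(1, 2), Pow(u, -1))) = Mul(Rational(1, 2), Pow(u, -1), Add(35, u)))
Add(Function('T')(Function('R')(Function('J')(2, 5), Function('O')(Function('k')(4, -5), 0))), Mul(-1, 642)) = Add(Mul(Rational(1, 2), Pow(-3, -1), Add(35, -3)), Mul(-1, 642)) = Add(Mul(Rational(1, 2), Rational(-1, 3), 32), -642) = Add(Rational(-16, 3), -642) = Rational(-1942, 3)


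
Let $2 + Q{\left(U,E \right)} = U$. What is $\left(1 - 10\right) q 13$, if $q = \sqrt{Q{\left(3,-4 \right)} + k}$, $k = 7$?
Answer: $- 234 \sqrt{2} \approx -330.93$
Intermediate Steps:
$Q{\left(U,E \right)} = -2 + U$
$q = 2 \sqrt{2}$ ($q = \sqrt{\left(-2 + 3\right) + 7} = \sqrt{1 + 7} = \sqrt{8} = 2 \sqrt{2} \approx 2.8284$)
$\left(1 - 10\right) q 13 = \left(1 - 10\right) 2 \sqrt{2} \cdot 13 = - 9 \cdot 2 \sqrt{2} \cdot 13 = - 18 \sqrt{2} \cdot 13 = - 234 \sqrt{2}$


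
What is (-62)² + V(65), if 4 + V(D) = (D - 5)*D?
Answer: 7740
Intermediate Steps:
V(D) = -4 + D*(-5 + D) (V(D) = -4 + (D - 5)*D = -4 + (-5 + D)*D = -4 + D*(-5 + D))
(-62)² + V(65) = (-62)² + (-4 + 65² - 5*65) = 3844 + (-4 + 4225 - 325) = 3844 + 3896 = 7740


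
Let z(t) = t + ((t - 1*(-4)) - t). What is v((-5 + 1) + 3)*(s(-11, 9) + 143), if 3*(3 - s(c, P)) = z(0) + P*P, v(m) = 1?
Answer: 353/3 ≈ 117.67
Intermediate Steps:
z(t) = 4 + t (z(t) = t + ((t + 4) - t) = t + ((4 + t) - t) = t + 4 = 4 + t)
s(c, P) = 5/3 - P**2/3 (s(c, P) = 3 - ((4 + 0) + P*P)/3 = 3 - (4 + P**2)/3 = 3 + (-4/3 - P**2/3) = 5/3 - P**2/3)
v((-5 + 1) + 3)*(s(-11, 9) + 143) = 1*((5/3 - 1/3*9**2) + 143) = 1*((5/3 - 1/3*81) + 143) = 1*((5/3 - 27) + 143) = 1*(-76/3 + 143) = 1*(353/3) = 353/3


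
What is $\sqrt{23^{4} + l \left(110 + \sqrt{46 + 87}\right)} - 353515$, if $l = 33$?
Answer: $-353515 + \sqrt{283471 + 33 \sqrt{133}} \approx -3.5298 \cdot 10^{5}$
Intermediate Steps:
$\sqrt{23^{4} + l \left(110 + \sqrt{46 + 87}\right)} - 353515 = \sqrt{23^{4} + 33 \left(110 + \sqrt{46 + 87}\right)} - 353515 = \sqrt{279841 + 33 \left(110 + \sqrt{133}\right)} - 353515 = \sqrt{279841 + \left(3630 + 33 \sqrt{133}\right)} - 353515 = \sqrt{283471 + 33 \sqrt{133}} - 353515 = -353515 + \sqrt{283471 + 33 \sqrt{133}}$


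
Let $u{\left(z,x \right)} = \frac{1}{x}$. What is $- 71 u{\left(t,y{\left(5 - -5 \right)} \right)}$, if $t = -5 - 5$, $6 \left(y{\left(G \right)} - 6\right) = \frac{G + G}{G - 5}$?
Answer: $- \frac{213}{20} \approx -10.65$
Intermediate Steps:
$y{\left(G \right)} = 6 + \frac{G}{3 \left(-5 + G\right)}$ ($y{\left(G \right)} = 6 + \frac{\left(G + G\right) \frac{1}{G - 5}}{6} = 6 + \frac{2 G \frac{1}{-5 + G}}{6} = 6 + \frac{G}{3 \left(-5 + G\right)}$)
$t = -10$
$- 71 u{\left(t,y{\left(5 - -5 \right)} \right)} = - \frac{71}{\frac{1}{3} \frac{1}{-5 + \left(5 - -5\right)} \left(-90 + 19 \left(5 - -5\right)\right)} = - \frac{71}{\frac{1}{3} \frac{1}{-5 + \left(5 + 5\right)} \left(-90 + 19 \left(5 + 5\right)\right)} = - \frac{71}{\frac{1}{3} \frac{1}{-5 + 10} \left(-90 + 19 \cdot 10\right)} = - \frac{71}{\frac{1}{3} \cdot \frac{1}{5} \left(-90 + 190\right)} = - \frac{71}{\frac{1}{3} \cdot \frac{1}{5} \cdot 100} = - \frac{71}{\frac{20}{3}} = \left(-71\right) \frac{3}{20} = - \frac{213}{20}$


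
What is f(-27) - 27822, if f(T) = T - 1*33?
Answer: -27882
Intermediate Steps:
f(T) = -33 + T (f(T) = T - 33 = -33 + T)
f(-27) - 27822 = (-33 - 27) - 27822 = -60 - 27822 = -27882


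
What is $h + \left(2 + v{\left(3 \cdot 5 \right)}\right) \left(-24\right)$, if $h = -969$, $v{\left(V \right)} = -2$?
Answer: $-969$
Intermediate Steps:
$h + \left(2 + v{\left(3 \cdot 5 \right)}\right) \left(-24\right) = -969 + \left(2 - 2\right) \left(-24\right) = -969 + 0 \left(-24\right) = -969 + 0 = -969$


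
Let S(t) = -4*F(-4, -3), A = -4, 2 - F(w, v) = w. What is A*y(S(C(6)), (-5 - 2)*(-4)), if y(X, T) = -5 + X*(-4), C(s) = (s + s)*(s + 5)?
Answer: -364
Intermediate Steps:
C(s) = 2*s*(5 + s) (C(s) = (2*s)*(5 + s) = 2*s*(5 + s))
F(w, v) = 2 - w
S(t) = -24 (S(t) = -4*(2 - 1*(-4)) = -4*(2 + 4) = -4*6 = -24)
y(X, T) = -5 - 4*X
A*y(S(C(6)), (-5 - 2)*(-4)) = -4*(-5 - 4*(-24)) = -4*(-5 + 96) = -4*91 = -364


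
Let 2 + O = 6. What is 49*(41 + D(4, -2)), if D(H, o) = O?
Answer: 2205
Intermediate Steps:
O = 4 (O = -2 + 6 = 4)
D(H, o) = 4
49*(41 + D(4, -2)) = 49*(41 + 4) = 49*45 = 2205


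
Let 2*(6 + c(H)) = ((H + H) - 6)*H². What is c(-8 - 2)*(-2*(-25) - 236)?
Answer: 242916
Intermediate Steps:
c(H) = -6 + H²*(-6 + 2*H)/2 (c(H) = -6 + (((H + H) - 6)*H²)/2 = -6 + ((2*H - 6)*H²)/2 = -6 + ((-6 + 2*H)*H²)/2 = -6 + (H²*(-6 + 2*H))/2 = -6 + H²*(-6 + 2*H)/2)
c(-8 - 2)*(-2*(-25) - 236) = (-6 + (-8 - 2)³ - 3*(-8 - 2)²)*(-2*(-25) - 236) = (-6 + (-10)³ - 3*(-10)²)*(50 - 236) = (-6 - 1000 - 3*100)*(-186) = (-6 - 1000 - 300)*(-186) = -1306*(-186) = 242916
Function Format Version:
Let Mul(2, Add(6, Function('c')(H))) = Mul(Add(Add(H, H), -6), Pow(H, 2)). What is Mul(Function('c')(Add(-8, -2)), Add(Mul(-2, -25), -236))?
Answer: 242916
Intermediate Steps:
Function('c')(H) = Add(-6, Mul(Rational(1, 2), Pow(H, 2), Add(-6, Mul(2, H)))) (Function('c')(H) = Add(-6, Mul(Rational(1, 2), Mul(Add(Add(H, H), -6), Pow(H, 2)))) = Add(-6, Mul(Rational(1, 2), Mul(Add(Mul(2, H), -6), Pow(H, 2)))) = Add(-6, Mul(Rational(1, 2), Mul(Add(-6, Mul(2, H)), Pow(H, 2)))) = Add(-6, Mul(Rational(1, 2), Mul(Pow(H, 2), Add(-6, Mul(2, H))))) = Add(-6, Mul(Rational(1, 2), Pow(H, 2), Add(-6, Mul(2, H)))))
Mul(Function('c')(Add(-8, -2)), Add(Mul(-2, -25), -236)) = Mul(Add(-6, Pow(Add(-8, -2), 3), Mul(-3, Pow(Add(-8, -2), 2))), Add(Mul(-2, -25), -236)) = Mul(Add(-6, Pow(-10, 3), Mul(-3, Pow(-10, 2))), Add(50, -236)) = Mul(Add(-6, -1000, Mul(-3, 100)), -186) = Mul(Add(-6, -1000, -300), -186) = Mul(-1306, -186) = 242916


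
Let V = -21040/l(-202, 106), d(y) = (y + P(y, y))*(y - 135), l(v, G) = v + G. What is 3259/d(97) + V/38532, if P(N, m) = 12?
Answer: -19684421/25199928 ≈ -0.78113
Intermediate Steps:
l(v, G) = G + v
d(y) = (-135 + y)*(12 + y) (d(y) = (y + 12)*(y - 135) = (12 + y)*(-135 + y) = (-135 + y)*(12 + y))
V = 1315/6 (V = -21040/(106 - 202) = -21040/(-96) = -21040*(-1/96) = 1315/6 ≈ 219.17)
3259/d(97) + V/38532 = 3259/(-1620 + 97² - 123*97) + (1315/6)/38532 = 3259/(-1620 + 9409 - 11931) + (1315/6)*(1/38532) = 3259/(-4142) + 1315/231192 = 3259*(-1/4142) + 1315/231192 = -3259/4142 + 1315/231192 = -19684421/25199928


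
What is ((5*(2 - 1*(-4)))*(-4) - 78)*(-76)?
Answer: 15048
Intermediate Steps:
((5*(2 - 1*(-4)))*(-4) - 78)*(-76) = ((5*(2 + 4))*(-4) - 78)*(-76) = ((5*6)*(-4) - 78)*(-76) = (30*(-4) - 78)*(-76) = (-120 - 78)*(-76) = -198*(-76) = 15048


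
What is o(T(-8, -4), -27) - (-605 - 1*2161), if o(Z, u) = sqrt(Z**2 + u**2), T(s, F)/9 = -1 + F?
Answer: 2766 + 9*sqrt(34) ≈ 2818.5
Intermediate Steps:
T(s, F) = -9 + 9*F (T(s, F) = 9*(-1 + F) = -9 + 9*F)
o(T(-8, -4), -27) - (-605 - 1*2161) = sqrt((-9 + 9*(-4))**2 + (-27)**2) - (-605 - 1*2161) = sqrt((-9 - 36)**2 + 729) - (-605 - 2161) = sqrt((-45)**2 + 729) - 1*(-2766) = sqrt(2025 + 729) + 2766 = sqrt(2754) + 2766 = 9*sqrt(34) + 2766 = 2766 + 9*sqrt(34)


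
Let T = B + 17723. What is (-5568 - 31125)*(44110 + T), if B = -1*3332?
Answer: -2146577193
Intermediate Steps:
B = -3332
T = 14391 (T = -3332 + 17723 = 14391)
(-5568 - 31125)*(44110 + T) = (-5568 - 31125)*(44110 + 14391) = -36693*58501 = -2146577193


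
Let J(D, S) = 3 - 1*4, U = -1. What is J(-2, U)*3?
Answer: -3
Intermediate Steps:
J(D, S) = -1 (J(D, S) = 3 - 4 = -1)
J(-2, U)*3 = -1*3 = -3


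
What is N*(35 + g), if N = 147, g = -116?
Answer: -11907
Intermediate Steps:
N*(35 + g) = 147*(35 - 116) = 147*(-81) = -11907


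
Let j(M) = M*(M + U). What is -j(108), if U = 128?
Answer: -25488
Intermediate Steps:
j(M) = M*(128 + M) (j(M) = M*(M + 128) = M*(128 + M))
-j(108) = -108*(128 + 108) = -108*236 = -1*25488 = -25488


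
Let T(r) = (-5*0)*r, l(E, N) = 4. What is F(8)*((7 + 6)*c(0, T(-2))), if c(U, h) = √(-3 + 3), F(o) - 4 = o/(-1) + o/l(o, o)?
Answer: 0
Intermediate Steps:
T(r) = 0 (T(r) = 0*r = 0)
F(o) = 4 - 3*o/4 (F(o) = 4 + (o/(-1) + o/4) = 4 + (o*(-1) + o*(¼)) = 4 + (-o + o/4) = 4 - 3*o/4)
c(U, h) = 0 (c(U, h) = √0 = 0)
F(8)*((7 + 6)*c(0, T(-2))) = (4 - ¾*8)*((7 + 6)*0) = (4 - 6)*(13*0) = -2*0 = 0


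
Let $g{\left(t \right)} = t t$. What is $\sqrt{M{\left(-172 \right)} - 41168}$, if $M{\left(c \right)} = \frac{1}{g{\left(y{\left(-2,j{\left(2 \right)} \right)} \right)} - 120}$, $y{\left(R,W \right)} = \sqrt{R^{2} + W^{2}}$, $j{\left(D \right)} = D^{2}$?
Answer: $\frac{i \sqrt{4116801}}{10} \approx 202.9 i$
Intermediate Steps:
$g{\left(t \right)} = t^{2}$
$M{\left(c \right)} = - \frac{1}{100}$ ($M{\left(c \right)} = \frac{1}{\left(\sqrt{\left(-2\right)^{2} + \left(2^{2}\right)^{2}}\right)^{2} - 120} = \frac{1}{\left(\sqrt{4 + 4^{2}}\right)^{2} - 120} = \frac{1}{\left(\sqrt{4 + 16}\right)^{2} - 120} = \frac{1}{\left(\sqrt{20}\right)^{2} - 120} = \frac{1}{\left(2 \sqrt{5}\right)^{2} - 120} = \frac{1}{20 - 120} = \frac{1}{-100} = - \frac{1}{100}$)
$\sqrt{M{\left(-172 \right)} - 41168} = \sqrt{- \frac{1}{100} - 41168} = \sqrt{- \frac{4116801}{100}} = \frac{i \sqrt{4116801}}{10}$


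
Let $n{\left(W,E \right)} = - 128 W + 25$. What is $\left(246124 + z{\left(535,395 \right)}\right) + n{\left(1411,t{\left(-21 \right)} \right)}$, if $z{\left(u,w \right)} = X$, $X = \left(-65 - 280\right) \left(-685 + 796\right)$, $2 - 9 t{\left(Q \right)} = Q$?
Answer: $27246$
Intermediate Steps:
$t{\left(Q \right)} = \frac{2}{9} - \frac{Q}{9}$
$X = -38295$ ($X = \left(-345\right) 111 = -38295$)
$n{\left(W,E \right)} = 25 - 128 W$
$z{\left(u,w \right)} = -38295$
$\left(246124 + z{\left(535,395 \right)}\right) + n{\left(1411,t{\left(-21 \right)} \right)} = \left(246124 - 38295\right) + \left(25 - 180608\right) = 207829 + \left(25 - 180608\right) = 207829 - 180583 = 27246$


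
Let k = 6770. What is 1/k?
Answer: 1/6770 ≈ 0.00014771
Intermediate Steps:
1/k = 1/6770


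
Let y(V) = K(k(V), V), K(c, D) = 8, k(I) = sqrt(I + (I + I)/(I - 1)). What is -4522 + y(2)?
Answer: -4514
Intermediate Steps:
k(I) = sqrt(I + 2*I/(-1 + I)) (k(I) = sqrt(I + (2*I)/(-1 + I)) = sqrt(I + 2*I/(-1 + I)))
y(V) = 8
-4522 + y(2) = -4522 + 8 = -4514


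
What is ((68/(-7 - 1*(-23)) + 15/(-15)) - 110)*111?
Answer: -47397/4 ≈ -11849.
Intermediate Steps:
((68/(-7 - 1*(-23)) + 15/(-15)) - 110)*111 = ((68/(-7 + 23) + 15*(-1/15)) - 110)*111 = ((68/16 - 1) - 110)*111 = ((68*(1/16) - 1) - 110)*111 = ((17/4 - 1) - 110)*111 = (13/4 - 110)*111 = -427/4*111 = -47397/4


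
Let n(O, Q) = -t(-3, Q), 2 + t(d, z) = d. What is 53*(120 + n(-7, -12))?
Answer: 6625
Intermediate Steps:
t(d, z) = -2 + d
n(O, Q) = 5 (n(O, Q) = -(-2 - 3) = -1*(-5) = 5)
53*(120 + n(-7, -12)) = 53*(120 + 5) = 53*125 = 6625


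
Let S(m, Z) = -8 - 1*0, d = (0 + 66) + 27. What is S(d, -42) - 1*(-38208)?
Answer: 38200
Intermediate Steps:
d = 93 (d = 66 + 27 = 93)
S(m, Z) = -8 (S(m, Z) = -8 + 0 = -8)
S(d, -42) - 1*(-38208) = -8 - 1*(-38208) = -8 + 38208 = 38200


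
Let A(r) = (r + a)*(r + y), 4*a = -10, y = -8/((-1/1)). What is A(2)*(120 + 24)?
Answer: -720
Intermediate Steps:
y = 8 (y = -8/((-1*1)) = -8/(-1) = -8*(-1) = 8)
a = -5/2 (a = (1/4)*(-10) = -5/2 ≈ -2.5000)
A(r) = (8 + r)*(-5/2 + r) (A(r) = (r - 5/2)*(r + 8) = (-5/2 + r)*(8 + r) = (8 + r)*(-5/2 + r))
A(2)*(120 + 24) = (-20 + 2**2 + (11/2)*2)*(120 + 24) = (-20 + 4 + 11)*144 = -5*144 = -720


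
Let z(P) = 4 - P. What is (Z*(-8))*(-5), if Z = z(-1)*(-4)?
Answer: -800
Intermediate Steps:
Z = -20 (Z = (4 - 1*(-1))*(-4) = (4 + 1)*(-4) = 5*(-4) = -20)
(Z*(-8))*(-5) = -20*(-8)*(-5) = 160*(-5) = -800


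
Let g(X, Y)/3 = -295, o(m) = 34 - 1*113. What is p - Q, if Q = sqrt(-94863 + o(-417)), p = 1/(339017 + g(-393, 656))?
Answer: 1/338132 - I*sqrt(94942) ≈ 2.9574e-6 - 308.13*I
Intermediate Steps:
o(m) = -79 (o(m) = 34 - 113 = -79)
g(X, Y) = -885 (g(X, Y) = 3*(-295) = -885)
p = 1/338132 (p = 1/(339017 - 885) = 1/338132 ≈ 2.9574e-6)
Q = I*sqrt(94942) (Q = sqrt(-94863 - 79) = sqrt(-94942) = I*sqrt(94942) ≈ 308.13*I)
p - Q = 1/338132 - I*sqrt(94942)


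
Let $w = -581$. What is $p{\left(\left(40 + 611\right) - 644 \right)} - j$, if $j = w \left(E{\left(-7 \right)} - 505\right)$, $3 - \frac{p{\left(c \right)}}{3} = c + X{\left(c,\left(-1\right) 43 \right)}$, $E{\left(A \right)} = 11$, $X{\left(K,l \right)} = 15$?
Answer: $-287071$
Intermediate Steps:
$p{\left(c \right)} = -36 - 3 c$ ($p{\left(c \right)} = 9 - 3 \left(c + 15\right) = 9 - 3 \left(15 + c\right) = 9 - \left(45 + 3 c\right) = -36 - 3 c$)
$j = 287014$ ($j = - 581 \left(11 - 505\right) = \left(-581\right) \left(-494\right) = 287014$)
$p{\left(\left(40 + 611\right) - 644 \right)} - j = \left(-36 - 3 \left(\left(40 + 611\right) - 644\right)\right) - 287014 = \left(-36 - 3 \left(651 - 644\right)\right) - 287014 = \left(-36 - 21\right) - 287014 = -57 - 287014 = -287071$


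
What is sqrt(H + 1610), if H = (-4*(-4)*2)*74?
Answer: 3*sqrt(442) ≈ 63.071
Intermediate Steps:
H = 2368 (H = (16*2)*74 = 32*74 = 2368)
sqrt(H + 1610) = sqrt(2368 + 1610) = sqrt(3978) = 3*sqrt(442)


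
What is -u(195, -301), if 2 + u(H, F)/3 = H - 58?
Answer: -405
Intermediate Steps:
u(H, F) = -180 + 3*H (u(H, F) = -6 + 3*(H - 58) = -6 + 3*(-58 + H) = -6 + (-174 + 3*H) = -180 + 3*H)
-u(195, -301) = -(-180 + 3*195) = -(-180 + 585) = -1*405 = -405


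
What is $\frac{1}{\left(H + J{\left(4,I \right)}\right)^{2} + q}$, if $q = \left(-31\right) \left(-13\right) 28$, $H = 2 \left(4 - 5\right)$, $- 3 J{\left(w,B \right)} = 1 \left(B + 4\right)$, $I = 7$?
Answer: $\frac{9}{101845} \approx 8.837 \cdot 10^{-5}$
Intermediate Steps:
$J{\left(w,B \right)} = - \frac{4}{3} - \frac{B}{3}$ ($J{\left(w,B \right)} = - \frac{1 \left(B + 4\right)}{3} = - \frac{1 \left(4 + B\right)}{3} = - \frac{4 + B}{3} = - \frac{4}{3} - \frac{B}{3}$)
$H = -2$ ($H = 2 \left(-1\right) = -2$)
$q = 11284$ ($q = 403 \cdot 28 = 11284$)
$\frac{1}{\left(H + J{\left(4,I \right)}\right)^{2} + q} = \frac{1}{\left(-2 - \frac{11}{3}\right)^{2} + 11284} = \frac{1}{\left(- \frac{17}{3}\right)^{2} + 11284} = \frac{1}{\frac{289}{9} + 11284} = \frac{1}{\frac{101845}{9}} = \frac{9}{101845}$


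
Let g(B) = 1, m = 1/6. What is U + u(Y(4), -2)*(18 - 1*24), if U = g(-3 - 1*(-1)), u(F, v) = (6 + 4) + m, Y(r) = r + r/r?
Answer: -60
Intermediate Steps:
Y(r) = 1 + r (Y(r) = r + 1 = 1 + r)
m = ⅙ ≈ 0.16667
u(F, v) = 61/6 (u(F, v) = (6 + 4) + ⅙ = 10 + ⅙ = 61/6)
U = 1
U + u(Y(4), -2)*(18 - 1*24) = 1 + 61*(18 - 1*24)/6 = 1 + 61*(18 - 24)/6 = 1 + (61/6)*(-6) = 1 - 61 = -60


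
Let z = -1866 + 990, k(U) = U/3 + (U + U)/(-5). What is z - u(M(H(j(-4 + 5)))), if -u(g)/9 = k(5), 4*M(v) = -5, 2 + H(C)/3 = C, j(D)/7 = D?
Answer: -879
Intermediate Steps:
j(D) = 7*D
H(C) = -6 + 3*C
M(v) = -5/4 (M(v) = (1/4)*(-5) = -5/4)
k(U) = -U/15 (k(U) = U*(1/3) + (2*U)*(-1/5) = U/3 - 2*U/5 = -U/15)
z = -876
u(g) = 3 (u(g) = -(-3)*5/5 = -9*(-1/3) = 3)
z - u(M(H(j(-4 + 5)))) = -876 - 1*3 = -876 - 3 = -879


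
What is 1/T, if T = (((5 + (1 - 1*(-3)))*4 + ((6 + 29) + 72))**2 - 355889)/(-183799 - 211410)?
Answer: 395209/335440 ≈ 1.1782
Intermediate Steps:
T = 335440/395209 (T = (((5 + (1 + 3))*4 + (35 + 72))**2 - 355889)/(-395209) = (((5 + 4)*4 + 107)**2 - 355889)*(-1/395209) = ((9*4 + 107)**2 - 355889)*(-1/395209) = ((36 + 107)**2 - 355889)*(-1/395209) = (143**2 - 355889)*(-1/395209) = (20449 - 355889)*(-1/395209) = -335440*(-1/395209) = 335440/395209 ≈ 0.84877)
1/T = 1/(335440/395209) = 395209/335440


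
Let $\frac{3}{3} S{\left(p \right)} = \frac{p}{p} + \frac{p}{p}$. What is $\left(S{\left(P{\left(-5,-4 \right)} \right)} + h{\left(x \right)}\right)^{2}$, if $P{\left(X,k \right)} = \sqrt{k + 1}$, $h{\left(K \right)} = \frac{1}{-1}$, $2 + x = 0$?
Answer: $1$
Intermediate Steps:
$x = -2$ ($x = -2 + 0 = -2$)
$h{\left(K \right)} = -1$
$P{\left(X,k \right)} = \sqrt{1 + k}$
$S{\left(p \right)} = 2$ ($S{\left(p \right)} = \frac{p}{p} + \frac{p}{p} = 1 + 1 = 2$)
$\left(S{\left(P{\left(-5,-4 \right)} \right)} + h{\left(x \right)}\right)^{2} = \left(2 - 1\right)^{2} = 1^{2} = 1$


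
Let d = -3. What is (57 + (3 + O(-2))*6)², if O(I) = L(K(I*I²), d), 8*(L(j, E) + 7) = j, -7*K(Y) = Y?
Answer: 56169/49 ≈ 1146.3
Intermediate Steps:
K(Y) = -Y/7
L(j, E) = -7 + j/8
O(I) = -7 - I³/56 (O(I) = -7 + (-I*I²/7)/8 = -7 + (-I³/7)/8 = -7 - I³/56)
(57 + (3 + O(-2))*6)² = (57 + (3 + (-7 - 1/56*(-2)³))*6)² = (57 + (3 + (-7 - 1/56*(-8)))*6)² = (57 + (3 + (-7 + ⅐))*6)² = (57 + (3 - 48/7)*6)² = (57 - 27/7*6)² = (57 - 162/7)² = (237/7)² = 56169/49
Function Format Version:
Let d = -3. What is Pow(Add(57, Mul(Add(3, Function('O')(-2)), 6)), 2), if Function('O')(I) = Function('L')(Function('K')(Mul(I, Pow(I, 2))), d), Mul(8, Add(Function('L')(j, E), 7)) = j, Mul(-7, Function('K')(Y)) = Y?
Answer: Rational(56169, 49) ≈ 1146.3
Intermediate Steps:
Function('K')(Y) = Mul(Rational(-1, 7), Y)
Function('L')(j, E) = Add(-7, Mul(Rational(1, 8), j))
Function('O')(I) = Add(-7, Mul(Rational(-1, 56), Pow(I, 3))) (Function('O')(I) = Add(-7, Mul(Rational(1, 8), Mul(Rational(-1, 7), Mul(I, Pow(I, 2))))) = Add(-7, Mul(Rational(1, 8), Mul(Rational(-1, 7), Pow(I, 3)))) = Add(-7, Mul(Rational(-1, 56), Pow(I, 3))))
Pow(Add(57, Mul(Add(3, Function('O')(-2)), 6)), 2) = Pow(Add(57, Mul(Add(3, Add(-7, Mul(Rational(-1, 56), Pow(-2, 3)))), 6)), 2) = Pow(Add(57, Mul(Add(3, Add(-7, Mul(Rational(-1, 56), -8))), 6)), 2) = Pow(Add(57, Mul(Add(3, Add(-7, Rational(1, 7))), 6)), 2) = Pow(Add(57, Mul(Add(3, Rational(-48, 7)), 6)), 2) = Pow(Add(57, Mul(Rational(-27, 7), 6)), 2) = Pow(Add(57, Rational(-162, 7)), 2) = Pow(Rational(237, 7), 2) = Rational(56169, 49)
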